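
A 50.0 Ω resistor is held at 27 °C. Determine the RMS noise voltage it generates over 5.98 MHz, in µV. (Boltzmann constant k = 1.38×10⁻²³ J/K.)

T = 27 °C + 273.15 = 300.15 K
V_n = √(4kTRB)
4kTRB = 4 × 1.38×10⁻²³ × 300.15 × 5.00×10¹ × 5.98×10⁶ = 4.95×10⁻¹² V²
V_n = √(4.95×10⁻¹²) = 2.23×10⁻⁶ V = 2.23 µV

2.23 µV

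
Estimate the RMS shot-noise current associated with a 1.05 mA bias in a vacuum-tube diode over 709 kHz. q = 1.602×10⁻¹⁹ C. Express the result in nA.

15.4 nA

I_n = √(2qI·B)
2qI·B = 2 × 1.602×10⁻¹⁹ × 1.05×10⁻³ × 7.09×10⁵ = 2.39×10⁻¹⁶ A²
I_n = √(2.39×10⁻¹⁶) = 1.54×10⁻⁸ A = 15.4 nA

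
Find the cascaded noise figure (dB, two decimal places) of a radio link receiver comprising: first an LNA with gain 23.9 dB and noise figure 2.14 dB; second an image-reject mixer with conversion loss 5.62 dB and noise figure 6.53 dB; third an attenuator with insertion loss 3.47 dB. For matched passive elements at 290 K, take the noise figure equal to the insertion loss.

2.23 dB

Convert to linear (a loss of L dB is a gain of −L dB): F_i = 10^(NF_i/10), G_i = 10^(G_i,dB/10)
  Stage 1: F_1 = 10^(2.14/10) = 1.637, G_1 = 10^(23.9/10) = 245.5
  Stage 2: F_2 = 10^(6.53/10) = 4.498, G_2 = 10^(−5.62/10) = 0.2742
  Stage 3: F_3 = 10^(3.47/10) = 2.223, G_3 = 10^(−3.47/10) = 0.4498
Friis cascade:
  F = 1.637 + (4.498 − 1)/245.5 + (2.223 − 1)/67.30 = 1.669
NF = 10 log₁₀(1.669) = 2.23 dB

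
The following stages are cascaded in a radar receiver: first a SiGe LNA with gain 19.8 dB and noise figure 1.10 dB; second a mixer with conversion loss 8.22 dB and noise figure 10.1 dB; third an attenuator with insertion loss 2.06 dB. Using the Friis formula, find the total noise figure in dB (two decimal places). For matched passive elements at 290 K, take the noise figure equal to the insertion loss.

1.54 dB

Convert to linear (a loss of L dB is a gain of −L dB): F_i = 10^(NF_i/10), G_i = 10^(G_i,dB/10)
  Stage 1: F_1 = 10^(1.10/10) = 1.288, G_1 = 10^(19.8/10) = 95.50
  Stage 2: F_2 = 10^(10.1/10) = 10.23, G_2 = 10^(−8.22/10) = 0.1507
  Stage 3: F_3 = 10^(2.06/10) = 1.607, G_3 = 10^(−2.06/10) = 0.6223
Friis cascade:
  F = 1.288 + (10.23 − 1)/95.50 + (1.607 − 1)/14.39 = 1.427
NF = 10 log₁₀(1.427) = 1.54 dB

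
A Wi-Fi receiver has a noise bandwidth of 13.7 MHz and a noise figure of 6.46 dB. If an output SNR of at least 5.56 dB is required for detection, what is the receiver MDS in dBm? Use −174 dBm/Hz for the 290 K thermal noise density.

−90.6 dBm

Sensitivity = −174 + 10 log₁₀(B) + NF + SNR_min
= −174 + 71.37 + 6.46 + 5.56
= −90.61 dBm → −90.6 dBm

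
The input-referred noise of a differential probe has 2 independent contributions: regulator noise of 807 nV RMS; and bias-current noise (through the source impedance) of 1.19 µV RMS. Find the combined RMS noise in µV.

Uncorrelated sources add in power (mean-square): V_tot = √(ΣV_i²)
V_tot = √[(8.07×10⁻⁷)² + (1.19×10⁻⁶)²] = 1.44×10⁻⁶ V = 1.44 µV

1.44 µV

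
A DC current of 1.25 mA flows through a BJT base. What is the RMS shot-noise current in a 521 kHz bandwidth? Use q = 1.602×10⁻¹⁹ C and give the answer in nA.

14.4 nA

I_n = √(2qI·B)
2qI·B = 2 × 1.602×10⁻¹⁹ × 1.25×10⁻³ × 5.21×10⁵ = 2.09×10⁻¹⁶ A²
I_n = √(2.09×10⁻¹⁶) = 1.44×10⁻⁸ A = 14.4 nA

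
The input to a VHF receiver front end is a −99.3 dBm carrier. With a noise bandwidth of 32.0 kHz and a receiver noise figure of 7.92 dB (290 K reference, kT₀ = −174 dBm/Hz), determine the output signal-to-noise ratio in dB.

21.7 dB

Noise floor: N = −174 + 10 log₁₀(B) + NF
10 log₁₀(3.20×10⁴) = 45.05 dB
N = −174 + 45.05 + 7.92 = −121.03 dBm
SNR = P_sig − N = −99.3 − (−121.03) = 21.73 dB → 21.7 dB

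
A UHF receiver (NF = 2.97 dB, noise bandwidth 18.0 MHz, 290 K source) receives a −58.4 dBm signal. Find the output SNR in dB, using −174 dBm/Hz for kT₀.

Noise floor: N = −174 + 10 log₁₀(B) + NF
10 log₁₀(1.80×10⁷) = 72.55 dB
N = −174 + 72.55 + 2.97 = −98.48 dBm
SNR = P_sig − N = −58.4 − (−98.48) = 40.08 dB → 40.1 dB

40.1 dB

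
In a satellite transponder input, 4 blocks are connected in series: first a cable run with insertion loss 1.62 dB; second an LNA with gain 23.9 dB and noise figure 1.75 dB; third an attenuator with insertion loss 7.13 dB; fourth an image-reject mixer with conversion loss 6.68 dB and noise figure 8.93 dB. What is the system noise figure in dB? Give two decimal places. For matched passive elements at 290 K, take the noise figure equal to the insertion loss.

3.81 dB

Convert to linear (a loss of L dB is a gain of −L dB): F_i = 10^(NF_i/10), G_i = 10^(G_i,dB/10)
  Stage 1: F_1 = 10^(1.62/10) = 1.452, G_1 = 10^(−1.62/10) = 0.6887
  Stage 2: F_2 = 10^(1.75/10) = 1.496, G_2 = 10^(23.9/10) = 245.5
  Stage 3: F_3 = 10^(7.13/10) = 5.164, G_3 = 10^(−7.13/10) = 0.1936
  Stage 4: F_4 = 10^(8.93/10) = 7.816, G_4 = 10^(−6.68/10) = 0.2148
Friis cascade:
  F = 1.452 + (1.496 − 1)/0.6887 + (5.164 − 1)/169.0 + (7.816 − 1)/32.73 = 2.406
NF = 10 log₁₀(2.406) = 3.81 dB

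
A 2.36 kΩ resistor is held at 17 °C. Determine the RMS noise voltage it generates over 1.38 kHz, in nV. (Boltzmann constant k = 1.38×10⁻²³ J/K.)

T = 17 °C + 273.15 = 290.15 K
V_n = √(4kTRB)
4kTRB = 4 × 1.38×10⁻²³ × 290.15 × 2.36×10³ × 1.38×10³ = 5.22×10⁻¹⁴ V²
V_n = √(5.22×10⁻¹⁴) = 2.28×10⁻⁷ V = 228 nV

228 nV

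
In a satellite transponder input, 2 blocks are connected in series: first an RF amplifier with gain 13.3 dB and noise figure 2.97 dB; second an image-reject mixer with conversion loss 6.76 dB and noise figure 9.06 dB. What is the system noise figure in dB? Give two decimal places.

Convert to linear (a loss of L dB is a gain of −L dB): F_i = 10^(NF_i/10), G_i = 10^(G_i,dB/10)
  Stage 1: F_1 = 10^(2.97/10) = 1.982, G_1 = 10^(13.3/10) = 21.38
  Stage 2: F_2 = 10^(9.06/10) = 8.054, G_2 = 10^(−6.76/10) = 0.2109
Friis cascade:
  F = 1.982 + (8.054 − 1)/21.38 = 2.311
NF = 10 log₁₀(2.311) = 3.64 dB

3.64 dB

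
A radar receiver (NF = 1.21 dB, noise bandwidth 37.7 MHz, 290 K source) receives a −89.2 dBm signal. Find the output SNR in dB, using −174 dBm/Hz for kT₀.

7.8 dB

Noise floor: N = −174 + 10 log₁₀(B) + NF
10 log₁₀(3.77×10⁷) = 75.76 dB
N = −174 + 75.76 + 1.21 = −97.03 dBm
SNR = P_sig − N = −89.2 − (−97.03) = 7.83 dB → 7.8 dB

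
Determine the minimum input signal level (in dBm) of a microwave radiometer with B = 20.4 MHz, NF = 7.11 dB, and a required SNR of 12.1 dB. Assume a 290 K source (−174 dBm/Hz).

Sensitivity = −174 + 10 log₁₀(B) + NF + SNR_min
= −174 + 73.1 + 7.11 + 12.1
= −81.69 dBm → −81.7 dBm

−81.7 dBm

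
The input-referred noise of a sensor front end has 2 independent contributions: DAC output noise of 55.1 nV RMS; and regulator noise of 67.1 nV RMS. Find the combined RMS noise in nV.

Uncorrelated sources add in power (mean-square): V_tot = √(ΣV_i²)
V_tot = √[(5.51×10⁻⁸)² + (6.71×10⁻⁸)²] = 8.68×10⁻⁸ V = 86.8 nV

86.8 nV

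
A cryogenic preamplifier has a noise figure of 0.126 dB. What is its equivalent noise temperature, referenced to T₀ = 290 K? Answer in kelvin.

F = 10^(0.126/10) = 1.02944
T_e = (F − 1)·T₀ = (1.02944 − 1) × 290 = 8.54 K

8.54 K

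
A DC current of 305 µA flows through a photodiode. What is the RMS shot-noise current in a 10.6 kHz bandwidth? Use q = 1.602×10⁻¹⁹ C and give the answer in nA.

1.02 nA

I_n = √(2qI·B)
2qI·B = 2 × 1.602×10⁻¹⁹ × 3.05×10⁻⁴ × 1.06×10⁴ = 1.04×10⁻¹⁸ A²
I_n = √(1.04×10⁻¹⁸) = 1.02×10⁻⁹ A = 1.02 nA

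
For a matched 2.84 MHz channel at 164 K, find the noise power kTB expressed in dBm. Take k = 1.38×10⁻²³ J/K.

−111.9 dBm

P_n = kTB = 1.38×10⁻²³ × 164 × 2.84×10⁶ = 6.43×10⁻¹⁵ W
In dBm: 10 log₁₀(6.43×10⁻¹⁵ / 10⁻³) = −111.9 dBm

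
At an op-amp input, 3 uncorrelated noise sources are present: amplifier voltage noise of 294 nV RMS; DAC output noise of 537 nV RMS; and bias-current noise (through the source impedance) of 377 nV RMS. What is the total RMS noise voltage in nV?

Uncorrelated sources add in power (mean-square): V_tot = √(ΣV_i²)
V_tot = √[(2.94×10⁻⁷)² + (5.37×10⁻⁷)² + (3.77×10⁻⁷)²] = 7.19×10⁻⁷ V = 719 nV

719 nV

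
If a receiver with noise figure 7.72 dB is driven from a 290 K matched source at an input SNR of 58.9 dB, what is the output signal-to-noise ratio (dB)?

51.18 dB

By definition F = SNR_in/SNR_out, so in dB: SNR_out = SNR_in − NF
SNR_out = 58.9 − 7.72 = 51.18 dB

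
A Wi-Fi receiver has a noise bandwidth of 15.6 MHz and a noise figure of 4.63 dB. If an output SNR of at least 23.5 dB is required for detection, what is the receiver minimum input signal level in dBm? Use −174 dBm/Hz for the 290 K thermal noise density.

−73.9 dBm

Sensitivity = −174 + 10 log₁₀(B) + NF + SNR_min
= −174 + 71.93 + 4.63 + 23.5
= −73.94 dBm → −73.9 dBm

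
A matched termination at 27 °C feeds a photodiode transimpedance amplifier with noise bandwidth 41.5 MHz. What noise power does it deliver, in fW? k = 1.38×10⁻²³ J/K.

T = 27 °C + 273.15 = 300.15 K
P_n = kTB = 1.38×10⁻²³ × 300.15 × 4.15×10⁷ = 1.72×10⁻¹³ W = 172 fW

172 fW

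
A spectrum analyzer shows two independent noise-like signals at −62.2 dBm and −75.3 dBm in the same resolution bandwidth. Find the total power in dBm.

Convert to linear, add, convert back:
P₁ = 6.03×10⁻¹⁰ W, P₂ = 2.95×10⁻¹¹ W
P_tot = 6.32×10⁻¹⁰ W → 10 log₁₀(P_tot / 10⁻³) = −62.0 dBm

−62.0 dBm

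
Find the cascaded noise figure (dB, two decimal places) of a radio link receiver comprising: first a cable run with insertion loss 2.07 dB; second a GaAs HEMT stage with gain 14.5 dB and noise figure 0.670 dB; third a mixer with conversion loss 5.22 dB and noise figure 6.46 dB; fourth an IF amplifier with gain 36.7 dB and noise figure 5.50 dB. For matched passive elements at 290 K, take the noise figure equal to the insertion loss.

4.08 dB

Convert to linear (a loss of L dB is a gain of −L dB): F_i = 10^(NF_i/10), G_i = 10^(G_i,dB/10)
  Stage 1: F_1 = 10^(2.07/10) = 1.611, G_1 = 10^(−2.07/10) = 0.6209
  Stage 2: F_2 = 10^(0.670/10) = 1.167, G_2 = 10^(14.5/10) = 28.18
  Stage 3: F_3 = 10^(6.46/10) = 4.426, G_3 = 10^(−5.22/10) = 0.3006
  Stage 4: F_4 = 10^(5.50/10) = 3.548, G_4 = 10^(36.7/10) = 4677
Friis cascade:
  F = 1.611 + (1.167 − 1)/0.6209 + (4.426 − 1)/17.50 + (3.548 − 1)/5.260 = 2.560
NF = 10 log₁₀(2.560) = 4.08 dB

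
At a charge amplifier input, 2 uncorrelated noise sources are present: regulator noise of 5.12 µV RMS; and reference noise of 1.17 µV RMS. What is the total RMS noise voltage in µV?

5.25 µV

Uncorrelated sources add in power (mean-square): V_tot = √(ΣV_i²)
V_tot = √[(5.12×10⁻⁶)² + (1.17×10⁻⁶)²] = 5.25×10⁻⁶ V = 5.25 µV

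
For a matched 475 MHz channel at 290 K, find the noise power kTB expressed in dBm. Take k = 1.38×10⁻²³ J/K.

P_n = kTB = 1.38×10⁻²³ × 290 × 4.75×10⁸ = 1.90×10⁻¹² W
In dBm: 10 log₁₀(1.90×10⁻¹² / 10⁻³) = −87.2 dBm

−87.2 dBm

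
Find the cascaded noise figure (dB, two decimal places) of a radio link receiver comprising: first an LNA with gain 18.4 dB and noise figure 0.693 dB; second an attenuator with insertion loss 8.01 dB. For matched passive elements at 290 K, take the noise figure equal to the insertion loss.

Convert to linear (a loss of L dB is a gain of −L dB): F_i = 10^(NF_i/10), G_i = 10^(G_i,dB/10)
  Stage 1: F_1 = 10^(0.693/10) = 1.173, G_1 = 10^(18.4/10) = 69.18
  Stage 2: F_2 = 10^(8.01/10) = 6.324, G_2 = 10^(−8.01/10) = 0.1581
Friis cascade:
  F = 1.173 + (6.324 − 1)/69.18 = 1.250
NF = 10 log₁₀(1.250) = 0.97 dB

0.97 dB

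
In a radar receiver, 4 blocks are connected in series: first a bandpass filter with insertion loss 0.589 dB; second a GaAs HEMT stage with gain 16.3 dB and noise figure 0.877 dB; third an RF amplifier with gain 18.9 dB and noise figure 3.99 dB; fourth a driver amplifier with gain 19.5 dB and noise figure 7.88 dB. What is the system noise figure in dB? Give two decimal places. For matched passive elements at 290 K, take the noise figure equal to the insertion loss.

Convert to linear (a loss of L dB is a gain of −L dB): F_i = 10^(NF_i/10), G_i = 10^(G_i,dB/10)
  Stage 1: F_1 = 10^(0.589/10) = 1.145, G_1 = 10^(−0.589/10) = 0.8732
  Stage 2: F_2 = 10^(0.877/10) = 1.224, G_2 = 10^(16.3/10) = 42.66
  Stage 3: F_3 = 10^(3.99/10) = 2.506, G_3 = 10^(18.9/10) = 77.62
  Stage 4: F_4 = 10^(7.88/10) = 6.138, G_4 = 10^(19.5/10) = 89.13
Friis cascade:
  F = 1.145 + (1.224 − 1)/0.8732 + (2.506 − 1)/37.25 + (6.138 − 1)/2891 = 1.444
NF = 10 log₁₀(1.444) = 1.59 dB

1.59 dB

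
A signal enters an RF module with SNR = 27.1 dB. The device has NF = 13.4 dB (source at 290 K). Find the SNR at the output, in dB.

13.7 dB

By definition F = SNR_in/SNR_out, so in dB: SNR_out = SNR_in − NF
SNR_out = 27.1 − 13.4 = 13.7 dB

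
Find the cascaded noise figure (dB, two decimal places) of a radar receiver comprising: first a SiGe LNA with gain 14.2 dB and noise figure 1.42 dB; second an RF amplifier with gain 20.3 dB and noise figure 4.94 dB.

Convert to linear (a loss of L dB is a gain of −L dB): F_i = 10^(NF_i/10), G_i = 10^(G_i,dB/10)
  Stage 1: F_1 = 10^(1.42/10) = 1.387, G_1 = 10^(14.2/10) = 26.30
  Stage 2: F_2 = 10^(4.94/10) = 3.119, G_2 = 10^(20.3/10) = 107.2
Friis cascade:
  F = 1.387 + (3.119 − 1)/26.30 = 1.467
NF = 10 log₁₀(1.467) = 1.67 dB

1.67 dB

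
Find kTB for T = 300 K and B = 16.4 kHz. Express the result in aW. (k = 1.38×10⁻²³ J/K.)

67.9 aW

P_n = kTB = 1.38×10⁻²³ × 300 × 1.64×10⁴ = 6.79×10⁻¹⁷ W = 67.9 aW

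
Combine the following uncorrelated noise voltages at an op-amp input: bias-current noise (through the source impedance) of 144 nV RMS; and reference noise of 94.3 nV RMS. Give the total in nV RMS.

Uncorrelated sources add in power (mean-square): V_tot = √(ΣV_i²)
V_tot = √[(1.44×10⁻⁷)² + (9.43×10⁻⁸)²] = 1.72×10⁻⁷ V = 172 nV

172 nV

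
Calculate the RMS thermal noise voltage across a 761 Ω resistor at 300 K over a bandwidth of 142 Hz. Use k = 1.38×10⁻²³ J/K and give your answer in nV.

V_n = √(4kTRB)
4kTRB = 4 × 1.38×10⁻²³ × 300 × 7.61×10² × 1.42×10² = 1.79×10⁻¹⁵ V²
V_n = √(1.79×10⁻¹⁵) = 4.23×10⁻⁸ V = 42.3 nV

42.3 nV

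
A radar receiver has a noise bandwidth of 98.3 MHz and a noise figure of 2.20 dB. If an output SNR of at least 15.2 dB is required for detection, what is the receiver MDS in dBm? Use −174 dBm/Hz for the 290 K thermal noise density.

Sensitivity = −174 + 10 log₁₀(B) + NF + SNR_min
= −174 + 79.93 + 2.20 + 15.2
= −76.67 dBm → −76.7 dBm

−76.7 dBm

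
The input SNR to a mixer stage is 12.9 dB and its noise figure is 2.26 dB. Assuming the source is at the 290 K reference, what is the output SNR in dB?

10.64 dB

By definition F = SNR_in/SNR_out, so in dB: SNR_out = SNR_in − NF
SNR_out = 12.9 − 2.26 = 10.64 dB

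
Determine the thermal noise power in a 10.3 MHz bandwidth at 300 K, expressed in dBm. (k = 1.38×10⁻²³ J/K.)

P_n = kTB = 1.38×10⁻²³ × 300 × 1.03×10⁷ = 4.26×10⁻¹⁴ W
In dBm: 10 log₁₀(4.26×10⁻¹⁴ / 10⁻³) = −103.7 dBm

−103.7 dBm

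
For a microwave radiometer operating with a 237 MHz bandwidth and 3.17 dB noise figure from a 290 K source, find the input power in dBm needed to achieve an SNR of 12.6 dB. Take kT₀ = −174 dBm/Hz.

−74.5 dBm

Sensitivity = −174 + 10 log₁₀(B) + NF + SNR_min
= −174 + 83.75 + 3.17 + 12.6
= −74.48 dBm → −74.5 dBm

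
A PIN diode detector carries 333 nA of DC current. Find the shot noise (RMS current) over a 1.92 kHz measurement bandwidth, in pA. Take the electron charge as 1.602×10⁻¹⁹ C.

I_n = √(2qI·B)
2qI·B = 2 × 1.602×10⁻¹⁹ × 3.33×10⁻⁷ × 1.92×10³ = 2.05×10⁻²² A²
I_n = √(2.05×10⁻²²) = 1.43×10⁻¹¹ A = 14.3 pA

14.3 pA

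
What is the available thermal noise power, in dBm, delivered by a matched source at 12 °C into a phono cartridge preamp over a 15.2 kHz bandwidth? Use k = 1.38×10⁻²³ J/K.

−132.2 dBm

T = 12 °C + 273.15 = 285.15 K
P_n = kTB = 1.38×10⁻²³ × 285.15 × 1.52×10⁴ = 5.98×10⁻¹⁷ W
In dBm: 10 log₁₀(5.98×10⁻¹⁷ / 10⁻³) = −132.2 dBm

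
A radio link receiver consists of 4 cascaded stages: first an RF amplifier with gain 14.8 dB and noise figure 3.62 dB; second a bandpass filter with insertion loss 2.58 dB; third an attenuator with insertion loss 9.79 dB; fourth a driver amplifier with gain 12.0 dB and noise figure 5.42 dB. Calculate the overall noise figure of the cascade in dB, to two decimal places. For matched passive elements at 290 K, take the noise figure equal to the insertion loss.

6.29 dB

Convert to linear (a loss of L dB is a gain of −L dB): F_i = 10^(NF_i/10), G_i = 10^(G_i,dB/10)
  Stage 1: F_1 = 10^(3.62/10) = 2.301, G_1 = 10^(14.8/10) = 30.20
  Stage 2: F_2 = 10^(2.58/10) = 1.811, G_2 = 10^(−2.58/10) = 0.5521
  Stage 3: F_3 = 10^(9.79/10) = 9.528, G_3 = 10^(−9.79/10) = 0.1050
  Stage 4: F_4 = 10^(5.42/10) = 3.483, G_4 = 10^(12.0/10) = 15.85
Friis cascade:
  F = 2.301 + (1.811 − 1)/30.20 + (9.528 − 1)/16.67 + (3.483 − 1)/1.750 = 4.259
NF = 10 log₁₀(4.259) = 6.29 dB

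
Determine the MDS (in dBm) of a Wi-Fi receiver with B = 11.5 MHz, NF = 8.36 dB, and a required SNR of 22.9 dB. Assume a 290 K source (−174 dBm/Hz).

Sensitivity = −174 + 10 log₁₀(B) + NF + SNR_min
= −174 + 70.61 + 8.36 + 22.9
= −72.13 dBm → −72.1 dBm

−72.1 dBm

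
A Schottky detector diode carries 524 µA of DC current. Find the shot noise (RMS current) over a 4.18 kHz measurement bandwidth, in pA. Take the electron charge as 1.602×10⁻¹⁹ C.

838 pA

I_n = √(2qI·B)
2qI·B = 2 × 1.602×10⁻¹⁹ × 5.24×10⁻⁴ × 4.18×10³ = 7.02×10⁻¹⁹ A²
I_n = √(7.02×10⁻¹⁹) = 8.38×10⁻¹⁰ A = 838 pA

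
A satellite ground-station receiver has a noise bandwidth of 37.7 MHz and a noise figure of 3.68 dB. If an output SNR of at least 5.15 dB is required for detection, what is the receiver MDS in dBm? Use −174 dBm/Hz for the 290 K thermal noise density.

Sensitivity = −174 + 10 log₁₀(B) + NF + SNR_min
= −174 + 75.76 + 3.68 + 5.15
= −89.41 dBm → −89.4 dBm

−89.4 dBm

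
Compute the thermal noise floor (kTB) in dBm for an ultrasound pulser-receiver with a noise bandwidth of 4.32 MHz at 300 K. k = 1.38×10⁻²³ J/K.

P_n = kTB = 1.38×10⁻²³ × 300 × 4.32×10⁶ = 1.79×10⁻¹⁴ W
In dBm: 10 log₁₀(1.79×10⁻¹⁴ / 10⁻³) = −107.5 dBm

−107.5 dBm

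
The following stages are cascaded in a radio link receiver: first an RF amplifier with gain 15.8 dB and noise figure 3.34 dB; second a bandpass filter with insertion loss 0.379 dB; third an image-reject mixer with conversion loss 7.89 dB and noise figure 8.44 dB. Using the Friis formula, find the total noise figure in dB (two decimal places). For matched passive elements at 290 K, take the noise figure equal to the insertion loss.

Convert to linear (a loss of L dB is a gain of −L dB): F_i = 10^(NF_i/10), G_i = 10^(G_i,dB/10)
  Stage 1: F_1 = 10^(3.34/10) = 2.158, G_1 = 10^(15.8/10) = 38.02
  Stage 2: F_2 = 10^(0.379/10) = 1.091, G_2 = 10^(−0.379/10) = 0.9164
  Stage 3: F_3 = 10^(8.44/10) = 6.982, G_3 = 10^(−7.89/10) = 0.1626
Friis cascade:
  F = 2.158 + (1.091 − 1)/38.02 + (6.982 − 1)/34.84 = 2.332
NF = 10 log₁₀(2.332) = 3.68 dB

3.68 dB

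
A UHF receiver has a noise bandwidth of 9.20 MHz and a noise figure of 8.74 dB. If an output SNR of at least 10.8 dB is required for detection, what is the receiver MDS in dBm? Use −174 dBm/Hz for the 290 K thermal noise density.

−84.8 dBm

Sensitivity = −174 + 10 log₁₀(B) + NF + SNR_min
= −174 + 69.64 + 8.74 + 10.8
= −84.82 dBm → −84.8 dBm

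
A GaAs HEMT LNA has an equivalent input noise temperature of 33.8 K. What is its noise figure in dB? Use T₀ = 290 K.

F = 1 + T_e/T₀ = 1 + 33.8/290 = 1.11655
NF = 10 log₁₀(1.11655) = 0.479 dB

0.479 dB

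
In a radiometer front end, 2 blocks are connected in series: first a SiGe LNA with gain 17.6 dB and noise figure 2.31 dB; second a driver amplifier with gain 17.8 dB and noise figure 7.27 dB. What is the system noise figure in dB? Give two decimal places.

Convert to linear (a loss of L dB is a gain of −L dB): F_i = 10^(NF_i/10), G_i = 10^(G_i,dB/10)
  Stage 1: F_1 = 10^(2.31/10) = 1.702, G_1 = 10^(17.6/10) = 57.54
  Stage 2: F_2 = 10^(7.27/10) = 5.333, G_2 = 10^(17.8/10) = 60.26
Friis cascade:
  F = 1.702 + (5.333 − 1)/57.54 = 1.777
NF = 10 log₁₀(1.777) = 2.50 dB

2.50 dB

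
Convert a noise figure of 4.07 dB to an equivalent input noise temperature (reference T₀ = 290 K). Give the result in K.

450 K

F = 10^(4.07/10) = 2.5527
T_e = (F − 1)·T₀ = (2.5527 − 1) × 290 = 450 K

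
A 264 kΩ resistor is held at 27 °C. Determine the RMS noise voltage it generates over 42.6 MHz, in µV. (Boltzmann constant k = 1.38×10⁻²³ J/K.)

T = 27 °C + 273.15 = 300.15 K
V_n = √(4kTRB)
4kTRB = 4 × 1.38×10⁻²³ × 300.15 × 2.64×10⁵ × 4.26×10⁷ = 1.86×10⁻⁷ V²
V_n = √(1.86×10⁻⁷) = 4.32×10⁻⁴ V = 432 µV

432 µV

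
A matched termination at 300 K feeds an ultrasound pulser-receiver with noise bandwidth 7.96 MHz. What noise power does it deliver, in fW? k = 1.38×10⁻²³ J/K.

P_n = kTB = 1.38×10⁻²³ × 300 × 7.96×10⁶ = 3.30×10⁻¹⁴ W = 33.0 fW

33.0 fW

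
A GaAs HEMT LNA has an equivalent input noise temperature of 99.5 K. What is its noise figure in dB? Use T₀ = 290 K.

1.28 dB

F = 1 + T_e/T₀ = 1 + 99.5/290 = 1.3431
NF = 10 log₁₀(1.3431) = 1.28 dB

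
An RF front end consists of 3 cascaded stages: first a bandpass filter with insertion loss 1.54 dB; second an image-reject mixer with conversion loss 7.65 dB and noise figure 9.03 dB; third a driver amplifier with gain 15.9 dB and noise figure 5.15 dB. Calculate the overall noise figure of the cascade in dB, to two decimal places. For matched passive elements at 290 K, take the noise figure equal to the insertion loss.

14.81 dB

Convert to linear (a loss of L dB is a gain of −L dB): F_i = 10^(NF_i/10), G_i = 10^(G_i,dB/10)
  Stage 1: F_1 = 10^(1.54/10) = 1.426, G_1 = 10^(−1.54/10) = 0.7015
  Stage 2: F_2 = 10^(9.03/10) = 7.998, G_2 = 10^(−7.65/10) = 0.1718
  Stage 3: F_3 = 10^(5.15/10) = 3.273, G_3 = 10^(15.9/10) = 38.90
Friis cascade:
  F = 1.426 + (7.998 − 1)/0.7015 + (3.273 − 1)/0.1205 = 30.27
NF = 10 log₁₀(30.27) = 14.81 dB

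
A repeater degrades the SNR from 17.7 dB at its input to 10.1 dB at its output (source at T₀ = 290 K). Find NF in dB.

7.6 dB

NF (dB) = SNR_in(dB) − SNR_out(dB) when the source is at T₀
NF = 17.7 − 10.1 = 7.6 dB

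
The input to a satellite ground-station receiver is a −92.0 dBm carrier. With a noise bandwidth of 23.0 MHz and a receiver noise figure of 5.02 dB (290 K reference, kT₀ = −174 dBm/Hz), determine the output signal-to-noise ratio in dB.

Noise floor: N = −174 + 10 log₁₀(B) + NF
10 log₁₀(2.30×10⁷) = 73.62 dB
N = −174 + 73.62 + 5.02 = −95.36 dBm
SNR = P_sig − N = −92.0 − (−95.36) = 3.36 dB → 3.4 dB

3.4 dB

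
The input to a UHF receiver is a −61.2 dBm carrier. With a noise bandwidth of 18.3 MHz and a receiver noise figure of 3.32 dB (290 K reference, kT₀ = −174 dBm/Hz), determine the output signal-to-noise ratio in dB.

Noise floor: N = −174 + 10 log₁₀(B) + NF
10 log₁₀(1.83×10⁷) = 72.62 dB
N = −174 + 72.62 + 3.32 = −98.06 dBm
SNR = P_sig − N = −61.2 − (−98.06) = 36.86 dB → 36.9 dB

36.9 dB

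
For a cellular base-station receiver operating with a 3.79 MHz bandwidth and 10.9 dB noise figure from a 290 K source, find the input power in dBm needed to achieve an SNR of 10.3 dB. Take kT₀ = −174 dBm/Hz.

−87.0 dBm

Sensitivity = −174 + 10 log₁₀(B) + NF + SNR_min
= −174 + 65.79 + 10.9 + 10.3
= −87.01 dBm → −87.0 dBm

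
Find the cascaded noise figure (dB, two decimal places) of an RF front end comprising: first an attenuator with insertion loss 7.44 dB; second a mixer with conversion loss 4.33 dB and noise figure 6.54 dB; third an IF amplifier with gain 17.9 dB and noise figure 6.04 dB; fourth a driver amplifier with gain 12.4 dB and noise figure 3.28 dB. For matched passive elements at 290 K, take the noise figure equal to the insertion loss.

Convert to linear (a loss of L dB is a gain of −L dB): F_i = 10^(NF_i/10), G_i = 10^(G_i,dB/10)
  Stage 1: F_1 = 10^(7.44/10) = 5.546, G_1 = 10^(−7.44/10) = 0.1803
  Stage 2: F_2 = 10^(6.54/10) = 4.508, G_2 = 10^(−4.33/10) = 0.3690
  Stage 3: F_3 = 10^(6.04/10) = 4.018, G_3 = 10^(17.9/10) = 61.66
  Stage 4: F_4 = 10^(3.28/10) = 2.128, G_4 = 10^(12.4/10) = 17.38
Friis cascade:
  F = 5.546 + (4.508 − 1)/0.1803 + (4.018 − 1)/0.06653 + (2.128 − 1)/4.102 = 70.64
NF = 10 log₁₀(70.64) = 18.49 dB

18.49 dB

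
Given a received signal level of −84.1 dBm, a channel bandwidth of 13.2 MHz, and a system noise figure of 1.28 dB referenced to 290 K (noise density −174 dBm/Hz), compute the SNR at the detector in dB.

Noise floor: N = −174 + 10 log₁₀(B) + NF
10 log₁₀(1.32×10⁷) = 71.21 dB
N = −174 + 71.21 + 1.28 = −101.51 dBm
SNR = P_sig − N = −84.1 − (−101.51) = 17.41 dB → 17.4 dB

17.4 dB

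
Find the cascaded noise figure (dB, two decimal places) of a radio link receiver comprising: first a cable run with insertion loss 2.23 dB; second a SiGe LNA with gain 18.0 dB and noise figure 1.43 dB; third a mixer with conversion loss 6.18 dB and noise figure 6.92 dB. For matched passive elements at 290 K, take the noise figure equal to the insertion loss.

3.85 dB

Convert to linear (a loss of L dB is a gain of −L dB): F_i = 10^(NF_i/10), G_i = 10^(G_i,dB/10)
  Stage 1: F_1 = 10^(2.23/10) = 1.671, G_1 = 10^(−2.23/10) = 0.5984
  Stage 2: F_2 = 10^(1.43/10) = 1.390, G_2 = 10^(18.0/10) = 63.10
  Stage 3: F_3 = 10^(6.92/10) = 4.920, G_3 = 10^(−6.18/10) = 0.2410
Friis cascade:
  F = 1.671 + (1.390 − 1)/0.5984 + (4.920 − 1)/37.76 = 2.427
NF = 10 log₁₀(2.427) = 3.85 dB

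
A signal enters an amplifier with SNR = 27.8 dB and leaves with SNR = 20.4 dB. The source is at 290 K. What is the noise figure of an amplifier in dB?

NF (dB) = SNR_in(dB) − SNR_out(dB) when the source is at T₀
NF = 27.8 − 20.4 = 7.4 dB

7.4 dB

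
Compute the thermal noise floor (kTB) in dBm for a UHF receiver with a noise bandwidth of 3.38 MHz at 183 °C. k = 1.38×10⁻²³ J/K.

T = 183 °C + 273.15 = 456.15 K
P_n = kTB = 1.38×10⁻²³ × 456.15 × 3.38×10⁶ = 2.13×10⁻¹⁴ W
In dBm: 10 log₁₀(2.13×10⁻¹⁴ / 10⁻³) = −106.7 dBm

−106.7 dBm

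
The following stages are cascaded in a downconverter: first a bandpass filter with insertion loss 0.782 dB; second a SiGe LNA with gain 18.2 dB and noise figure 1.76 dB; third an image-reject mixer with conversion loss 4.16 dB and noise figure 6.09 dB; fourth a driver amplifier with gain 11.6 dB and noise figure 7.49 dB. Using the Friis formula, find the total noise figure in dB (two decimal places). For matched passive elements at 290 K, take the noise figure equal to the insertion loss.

Convert to linear (a loss of L dB is a gain of −L dB): F_i = 10^(NF_i/10), G_i = 10^(G_i,dB/10)
  Stage 1: F_1 = 10^(0.782/10) = 1.197, G_1 = 10^(−0.782/10) = 0.8352
  Stage 2: F_2 = 10^(1.76/10) = 1.500, G_2 = 10^(18.2/10) = 66.07
  Stage 3: F_3 = 10^(6.09/10) = 4.064, G_3 = 10^(−4.16/10) = 0.3837
  Stage 4: F_4 = 10^(7.49/10) = 5.610, G_4 = 10^(11.6/10) = 14.45
Friis cascade:
  F = 1.197 + (1.500 − 1)/0.8352 + (4.064 − 1)/55.18 + (5.610 − 1)/21.17 = 2.069
NF = 10 log₁₀(2.069) = 3.16 dB

3.16 dB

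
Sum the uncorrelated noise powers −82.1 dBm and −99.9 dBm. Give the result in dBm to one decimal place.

−82.0 dBm

Convert to linear, add, convert back:
P₁ = 6.17×10⁻¹² W, P₂ = 1.02×10⁻¹³ W
P_tot = 6.27×10⁻¹² W → 10 log₁₀(P_tot / 10⁻³) = −82.0 dBm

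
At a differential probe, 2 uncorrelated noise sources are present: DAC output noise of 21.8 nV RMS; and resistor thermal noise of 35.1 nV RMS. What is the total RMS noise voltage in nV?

41.3 nV

Uncorrelated sources add in power (mean-square): V_tot = √(ΣV_i²)
V_tot = √[(2.18×10⁻⁸)² + (3.51×10⁻⁸)²] = 4.13×10⁻⁸ V = 41.3 nV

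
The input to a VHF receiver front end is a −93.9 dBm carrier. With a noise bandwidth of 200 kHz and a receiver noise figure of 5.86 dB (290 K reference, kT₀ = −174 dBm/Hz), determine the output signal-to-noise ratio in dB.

21.2 dB

Noise floor: N = −174 + 10 log₁₀(B) + NF
10 log₁₀(2.00×10⁵) = 53.01 dB
N = −174 + 53.01 + 5.86 = −115.13 dBm
SNR = P_sig − N = −93.9 − (−115.13) = 21.23 dB → 21.2 dB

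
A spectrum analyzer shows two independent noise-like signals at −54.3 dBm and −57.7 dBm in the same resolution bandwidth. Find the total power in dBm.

−52.7 dBm

Convert to linear, add, convert back:
P₁ = 3.72×10⁻⁹ W, P₂ = 1.70×10⁻⁹ W
P_tot = 5.41×10⁻⁹ W → 10 log₁₀(P_tot / 10⁻³) = −52.7 dBm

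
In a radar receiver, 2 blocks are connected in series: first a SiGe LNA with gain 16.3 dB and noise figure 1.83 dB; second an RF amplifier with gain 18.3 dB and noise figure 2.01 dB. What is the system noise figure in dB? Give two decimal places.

Convert to linear (a loss of L dB is a gain of −L dB): F_i = 10^(NF_i/10), G_i = 10^(G_i,dB/10)
  Stage 1: F_1 = 10^(1.83/10) = 1.524, G_1 = 10^(16.3/10) = 42.66
  Stage 2: F_2 = 10^(2.01/10) = 1.589, G_2 = 10^(18.3/10) = 67.61
Friis cascade:
  F = 1.524 + (1.589 − 1)/42.66 = 1.538
NF = 10 log₁₀(1.538) = 1.87 dB

1.87 dB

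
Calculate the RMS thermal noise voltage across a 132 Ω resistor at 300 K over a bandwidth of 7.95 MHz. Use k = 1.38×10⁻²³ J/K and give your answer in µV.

V_n = √(4kTRB)
4kTRB = 4 × 1.38×10⁻²³ × 300 × 1.32×10² × 7.95×10⁶ = 1.74×10⁻¹¹ V²
V_n = √(1.74×10⁻¹¹) = 4.17×10⁻⁶ V = 4.17 µV

4.17 µV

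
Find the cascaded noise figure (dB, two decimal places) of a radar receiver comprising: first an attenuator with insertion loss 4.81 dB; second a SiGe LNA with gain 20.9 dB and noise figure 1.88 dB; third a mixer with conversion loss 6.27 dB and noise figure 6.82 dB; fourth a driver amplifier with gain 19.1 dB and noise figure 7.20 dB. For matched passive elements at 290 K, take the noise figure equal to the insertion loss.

7.16 dB

Convert to linear (a loss of L dB is a gain of −L dB): F_i = 10^(NF_i/10), G_i = 10^(G_i,dB/10)
  Stage 1: F_1 = 10^(4.81/10) = 3.027, G_1 = 10^(−4.81/10) = 0.3304
  Stage 2: F_2 = 10^(1.88/10) = 1.542, G_2 = 10^(20.9/10) = 123.0
  Stage 3: F_3 = 10^(6.82/10) = 4.808, G_3 = 10^(−6.27/10) = 0.2360
  Stage 4: F_4 = 10^(7.20/10) = 5.248, G_4 = 10^(19.1/10) = 81.28
Friis cascade:
  F = 3.027 + (1.542 − 1)/0.3304 + (4.808 − 1)/40.64 + (5.248 − 1)/9.594 = 5.203
NF = 10 log₁₀(5.203) = 7.16 dB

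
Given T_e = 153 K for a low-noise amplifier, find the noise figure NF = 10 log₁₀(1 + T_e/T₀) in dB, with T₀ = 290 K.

F = 1 + T_e/T₀ = 1 + 153/290 = 1.52759
NF = 10 log₁₀(1.52759) = 1.84 dB

1.84 dB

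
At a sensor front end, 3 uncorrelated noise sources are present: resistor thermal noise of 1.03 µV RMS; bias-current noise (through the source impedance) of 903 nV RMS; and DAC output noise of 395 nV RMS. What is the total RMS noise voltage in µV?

Uncorrelated sources add in power (mean-square): V_tot = √(ΣV_i²)
V_tot = √[(1.03×10⁻⁶)² + (9.03×10⁻⁷)² + (3.95×10⁻⁷)²] = 1.43×10⁻⁶ V = 1.43 µV

1.43 µV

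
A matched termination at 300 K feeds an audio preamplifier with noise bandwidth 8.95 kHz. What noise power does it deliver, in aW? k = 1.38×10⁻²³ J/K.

P_n = kTB = 1.38×10⁻²³ × 300 × 8.95×10³ = 3.71×10⁻¹⁷ W = 37.1 aW

37.1 aW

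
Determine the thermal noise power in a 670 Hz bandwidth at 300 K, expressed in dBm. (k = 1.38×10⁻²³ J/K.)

−145.6 dBm

P_n = kTB = 1.38×10⁻²³ × 300 × 6.70×10² = 2.77×10⁻¹⁸ W
In dBm: 10 log₁₀(2.77×10⁻¹⁸ / 10⁻³) = −145.6 dBm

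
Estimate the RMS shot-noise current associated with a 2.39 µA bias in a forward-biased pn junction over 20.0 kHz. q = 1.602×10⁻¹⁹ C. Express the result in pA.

I_n = √(2qI·B)
2qI·B = 2 × 1.602×10⁻¹⁹ × 2.39×10⁻⁶ × 2.00×10⁴ = 1.53×10⁻²⁰ A²
I_n = √(1.53×10⁻²⁰) = 1.24×10⁻¹⁰ A = 124 pA

124 pA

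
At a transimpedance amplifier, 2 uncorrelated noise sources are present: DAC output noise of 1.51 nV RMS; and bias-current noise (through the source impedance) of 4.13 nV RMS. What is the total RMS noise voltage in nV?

Uncorrelated sources add in power (mean-square): V_tot = √(ΣV_i²)
V_tot = √[(1.51×10⁻⁹)² + (4.13×10⁻⁹)²] = 4.40×10⁻⁹ V = 4.40 nV

4.40 nV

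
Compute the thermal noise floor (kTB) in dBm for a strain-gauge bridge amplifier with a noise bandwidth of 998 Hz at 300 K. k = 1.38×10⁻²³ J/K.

−143.8 dBm

P_n = kTB = 1.38×10⁻²³ × 300 × 9.98×10² = 4.13×10⁻¹⁸ W
In dBm: 10 log₁₀(4.13×10⁻¹⁸ / 10⁻³) = −143.8 dBm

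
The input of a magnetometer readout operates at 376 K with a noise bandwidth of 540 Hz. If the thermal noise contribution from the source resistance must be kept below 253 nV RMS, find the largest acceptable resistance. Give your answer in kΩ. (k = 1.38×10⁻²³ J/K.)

Johnson–Nyquist: V_n = √(4kTRB) ⇒ R = V_n² / (4kTB)
4kTB = 4 × 1.38×10⁻²³ × 376 × 5.40×10² = 1.12×10⁻¹⁷
R = (2.53×10⁻⁷)² / 1.12×10⁻¹⁷ = 5.71×10³ Ω = 5.71 kΩ

5.71 kΩ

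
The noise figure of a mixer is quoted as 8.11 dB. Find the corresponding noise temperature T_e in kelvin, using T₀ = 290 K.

F = 10^(8.11/10) = 6.47143
T_e = (F − 1)·T₀ = (6.47143 − 1) × 290 = 1587 K

1587 K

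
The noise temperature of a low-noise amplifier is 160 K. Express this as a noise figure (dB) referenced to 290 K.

F = 1 + T_e/T₀ = 1 + 160/290 = 1.55172
NF = 10 log₁₀(1.55172) = 1.91 dB

1.91 dB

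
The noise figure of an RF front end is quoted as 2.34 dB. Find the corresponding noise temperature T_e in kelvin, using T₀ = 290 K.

207 K

F = 10^(2.34/10) = 1.71396
T_e = (F − 1)·T₀ = (1.71396 − 1) × 290 = 207 K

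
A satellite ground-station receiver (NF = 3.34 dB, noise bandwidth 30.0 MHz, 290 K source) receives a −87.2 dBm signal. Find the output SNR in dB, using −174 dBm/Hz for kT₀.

8.7 dB

Noise floor: N = −174 + 10 log₁₀(B) + NF
10 log₁₀(3.00×10⁷) = 74.77 dB
N = −174 + 74.77 + 3.34 = −95.89 dBm
SNR = P_sig − N = −87.2 − (−95.89) = 8.69 dB → 8.7 dB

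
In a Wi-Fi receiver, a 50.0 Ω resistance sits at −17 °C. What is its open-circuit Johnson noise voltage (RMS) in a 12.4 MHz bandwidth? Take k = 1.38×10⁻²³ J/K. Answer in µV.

T = −17 °C + 273.15 = 256.15 K
V_n = √(4kTRB)
4kTRB = 4 × 1.38×10⁻²³ × 256.15 × 5.00×10¹ × 1.24×10⁷ = 8.77×10⁻¹² V²
V_n = √(8.77×10⁻¹²) = 2.96×10⁻⁶ V = 2.96 µV

2.96 µV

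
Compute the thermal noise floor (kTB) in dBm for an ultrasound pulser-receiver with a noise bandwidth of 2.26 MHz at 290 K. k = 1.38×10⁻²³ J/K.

P_n = kTB = 1.38×10⁻²³ × 290 × 2.26×10⁶ = 9.04×10⁻¹⁵ W
In dBm: 10 log₁₀(9.04×10⁻¹⁵ / 10⁻³) = −110.4 dBm

−110.4 dBm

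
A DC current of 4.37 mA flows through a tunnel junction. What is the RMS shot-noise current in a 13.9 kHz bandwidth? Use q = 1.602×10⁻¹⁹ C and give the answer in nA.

I_n = √(2qI·B)
2qI·B = 2 × 1.602×10⁻¹⁹ × 4.37×10⁻³ × 1.39×10⁴ = 1.95×10⁻¹⁷ A²
I_n = √(1.95×10⁻¹⁷) = 4.41×10⁻⁹ A = 4.41 nA

4.41 nA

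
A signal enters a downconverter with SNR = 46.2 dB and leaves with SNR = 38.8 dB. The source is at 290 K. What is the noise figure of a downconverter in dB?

7.4 dB

NF (dB) = SNR_in(dB) − SNR_out(dB) when the source is at T₀
NF = 46.2 − 38.8 = 7.4 dB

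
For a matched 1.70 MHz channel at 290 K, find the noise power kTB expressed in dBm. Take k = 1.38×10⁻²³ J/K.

−111.7 dBm

P_n = kTB = 1.38×10⁻²³ × 290 × 1.70×10⁶ = 6.80×10⁻¹⁵ W
In dBm: 10 log₁₀(6.80×10⁻¹⁵ / 10⁻³) = −111.7 dBm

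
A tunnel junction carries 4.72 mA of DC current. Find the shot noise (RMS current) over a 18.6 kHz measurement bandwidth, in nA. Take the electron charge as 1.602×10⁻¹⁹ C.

I_n = √(2qI·B)
2qI·B = 2 × 1.602×10⁻¹⁹ × 4.72×10⁻³ × 1.86×10⁴ = 2.81×10⁻¹⁷ A²
I_n = √(2.81×10⁻¹⁷) = 5.30×10⁻⁹ A = 5.30 nA

5.30 nA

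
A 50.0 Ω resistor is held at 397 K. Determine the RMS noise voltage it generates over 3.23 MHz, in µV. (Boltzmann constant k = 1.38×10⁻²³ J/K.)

V_n = √(4kTRB)
4kTRB = 4 × 1.38×10⁻²³ × 397 × 5.00×10¹ × 3.23×10⁶ = 3.54×10⁻¹² V²
V_n = √(3.54×10⁻¹²) = 1.88×10⁻⁶ V = 1.88 µV

1.88 µV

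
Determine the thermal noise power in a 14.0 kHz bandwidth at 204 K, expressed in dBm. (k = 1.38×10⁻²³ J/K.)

P_n = kTB = 1.38×10⁻²³ × 204 × 1.40×10⁴ = 3.94×10⁻¹⁷ W
In dBm: 10 log₁₀(3.94×10⁻¹⁷ / 10⁻³) = −134.0 dBm

−134.0 dBm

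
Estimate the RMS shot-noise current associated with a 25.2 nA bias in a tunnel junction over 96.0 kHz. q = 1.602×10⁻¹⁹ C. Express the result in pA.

I_n = √(2qI·B)
2qI·B = 2 × 1.602×10⁻¹⁹ × 2.52×10⁻⁸ × 9.60×10⁴ = 7.75×10⁻²² A²
I_n = √(7.75×10⁻²²) = 2.78×10⁻¹¹ A = 27.8 pA

27.8 pA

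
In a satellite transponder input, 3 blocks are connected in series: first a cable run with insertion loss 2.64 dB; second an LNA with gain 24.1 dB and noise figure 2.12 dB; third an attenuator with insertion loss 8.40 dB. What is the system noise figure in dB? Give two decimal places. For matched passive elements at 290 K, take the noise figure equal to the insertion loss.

4.82 dB

Convert to linear (a loss of L dB is a gain of −L dB): F_i = 10^(NF_i/10), G_i = 10^(G_i,dB/10)
  Stage 1: F_1 = 10^(2.64/10) = 1.837, G_1 = 10^(−2.64/10) = 0.5445
  Stage 2: F_2 = 10^(2.12/10) = 1.629, G_2 = 10^(24.1/10) = 257.0
  Stage 3: F_3 = 10^(8.40/10) = 6.918, G_3 = 10^(−8.40/10) = 0.1445
Friis cascade:
  F = 1.837 + (1.629 − 1)/0.5445 + (6.918 − 1)/140.0 = 3.035
NF = 10 log₁₀(3.035) = 4.82 dB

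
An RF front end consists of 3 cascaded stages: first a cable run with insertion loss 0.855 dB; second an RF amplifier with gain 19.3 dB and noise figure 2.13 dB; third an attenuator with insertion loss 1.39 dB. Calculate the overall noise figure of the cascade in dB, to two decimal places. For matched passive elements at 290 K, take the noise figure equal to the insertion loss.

Convert to linear (a loss of L dB is a gain of −L dB): F_i = 10^(NF_i/10), G_i = 10^(G_i,dB/10)
  Stage 1: F_1 = 10^(0.855/10) = 1.218, G_1 = 10^(−0.855/10) = 0.8213
  Stage 2: F_2 = 10^(2.13/10) = 1.633, G_2 = 10^(19.3/10) = 85.11
  Stage 3: F_3 = 10^(1.39/10) = 1.377, G_3 = 10^(−1.39/10) = 0.7261
Friis cascade:
  F = 1.218 + (1.633 − 1)/0.8213 + (1.377 − 1)/69.90 = 1.994
NF = 10 log₁₀(1.994) = 3.00 dB

3.00 dB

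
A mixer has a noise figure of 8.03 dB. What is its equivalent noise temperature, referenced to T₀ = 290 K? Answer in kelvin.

F = 10^(8.03/10) = 6.35331
T_e = (F − 1)·T₀ = (6.35331 − 1) × 290 = 1552 K

1552 K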